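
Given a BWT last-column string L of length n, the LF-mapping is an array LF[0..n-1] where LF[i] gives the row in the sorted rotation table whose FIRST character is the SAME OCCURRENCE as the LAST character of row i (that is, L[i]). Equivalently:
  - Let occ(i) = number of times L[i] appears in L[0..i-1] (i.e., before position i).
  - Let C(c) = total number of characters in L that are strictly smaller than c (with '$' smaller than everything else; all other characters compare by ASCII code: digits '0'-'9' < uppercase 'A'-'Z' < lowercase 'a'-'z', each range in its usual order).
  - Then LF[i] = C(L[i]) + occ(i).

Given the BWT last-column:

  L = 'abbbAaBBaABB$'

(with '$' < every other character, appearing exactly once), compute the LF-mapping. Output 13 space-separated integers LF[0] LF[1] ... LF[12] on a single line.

Char counts: '$':1, 'A':2, 'B':4, 'a':3, 'b':3
C (first-col start): C('$')=0, C('A')=1, C('B')=3, C('a')=7, C('b')=10
L[0]='a': occ=0, LF[0]=C('a')+0=7+0=7
L[1]='b': occ=0, LF[1]=C('b')+0=10+0=10
L[2]='b': occ=1, LF[2]=C('b')+1=10+1=11
L[3]='b': occ=2, LF[3]=C('b')+2=10+2=12
L[4]='A': occ=0, LF[4]=C('A')+0=1+0=1
L[5]='a': occ=1, LF[5]=C('a')+1=7+1=8
L[6]='B': occ=0, LF[6]=C('B')+0=3+0=3
L[7]='B': occ=1, LF[7]=C('B')+1=3+1=4
L[8]='a': occ=2, LF[8]=C('a')+2=7+2=9
L[9]='A': occ=1, LF[9]=C('A')+1=1+1=2
L[10]='B': occ=2, LF[10]=C('B')+2=3+2=5
L[11]='B': occ=3, LF[11]=C('B')+3=3+3=6
L[12]='$': occ=0, LF[12]=C('$')+0=0+0=0

Answer: 7 10 11 12 1 8 3 4 9 2 5 6 0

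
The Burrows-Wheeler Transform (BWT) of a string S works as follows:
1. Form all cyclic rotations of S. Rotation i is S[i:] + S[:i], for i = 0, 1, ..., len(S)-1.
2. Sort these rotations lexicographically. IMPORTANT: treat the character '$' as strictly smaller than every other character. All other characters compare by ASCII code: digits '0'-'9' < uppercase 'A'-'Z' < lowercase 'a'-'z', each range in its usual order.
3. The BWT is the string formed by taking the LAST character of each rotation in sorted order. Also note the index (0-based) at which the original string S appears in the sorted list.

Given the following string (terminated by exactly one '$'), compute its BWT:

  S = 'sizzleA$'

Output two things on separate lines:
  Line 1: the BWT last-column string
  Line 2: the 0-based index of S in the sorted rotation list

All 8 rotations (rotation i = S[i:]+S[:i]):
  rot[0] = sizzleA$
  rot[1] = izzleA$s
  rot[2] = zzleA$si
  rot[3] = zleA$siz
  rot[4] = leA$sizz
  rot[5] = eA$sizzl
  rot[6] = A$sizzle
  rot[7] = $sizzleA
Sorted (with $ < everything):
  sorted[0] = $sizzleA  (last char: 'A')
  sorted[1] = A$sizzle  (last char: 'e')
  sorted[2] = eA$sizzl  (last char: 'l')
  sorted[3] = izzleA$s  (last char: 's')
  sorted[4] = leA$sizz  (last char: 'z')
  sorted[5] = sizzleA$  (last char: '$')
  sorted[6] = zleA$siz  (last char: 'z')
  sorted[7] = zzleA$si  (last char: 'i')
Last column: Aelsz$zi
Original string S is at sorted index 5

Answer: Aelsz$zi
5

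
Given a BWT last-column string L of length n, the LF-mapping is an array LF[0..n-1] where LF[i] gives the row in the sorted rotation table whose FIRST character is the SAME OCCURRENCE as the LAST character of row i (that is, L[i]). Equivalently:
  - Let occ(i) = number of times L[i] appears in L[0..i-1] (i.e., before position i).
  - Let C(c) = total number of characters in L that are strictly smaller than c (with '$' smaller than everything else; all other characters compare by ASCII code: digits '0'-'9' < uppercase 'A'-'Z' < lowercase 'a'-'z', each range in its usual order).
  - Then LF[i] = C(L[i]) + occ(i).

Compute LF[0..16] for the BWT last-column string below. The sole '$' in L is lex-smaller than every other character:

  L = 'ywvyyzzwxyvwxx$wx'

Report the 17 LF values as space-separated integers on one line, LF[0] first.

Answer: 11 3 1 12 13 15 16 4 7 14 2 5 8 9 0 6 10

Derivation:
Char counts: '$':1, 'v':2, 'w':4, 'x':4, 'y':4, 'z':2
C (first-col start): C('$')=0, C('v')=1, C('w')=3, C('x')=7, C('y')=11, C('z')=15
L[0]='y': occ=0, LF[0]=C('y')+0=11+0=11
L[1]='w': occ=0, LF[1]=C('w')+0=3+0=3
L[2]='v': occ=0, LF[2]=C('v')+0=1+0=1
L[3]='y': occ=1, LF[3]=C('y')+1=11+1=12
L[4]='y': occ=2, LF[4]=C('y')+2=11+2=13
L[5]='z': occ=0, LF[5]=C('z')+0=15+0=15
L[6]='z': occ=1, LF[6]=C('z')+1=15+1=16
L[7]='w': occ=1, LF[7]=C('w')+1=3+1=4
L[8]='x': occ=0, LF[8]=C('x')+0=7+0=7
L[9]='y': occ=3, LF[9]=C('y')+3=11+3=14
L[10]='v': occ=1, LF[10]=C('v')+1=1+1=2
L[11]='w': occ=2, LF[11]=C('w')+2=3+2=5
L[12]='x': occ=1, LF[12]=C('x')+1=7+1=8
L[13]='x': occ=2, LF[13]=C('x')+2=7+2=9
L[14]='$': occ=0, LF[14]=C('$')+0=0+0=0
L[15]='w': occ=3, LF[15]=C('w')+3=3+3=6
L[16]='x': occ=3, LF[16]=C('x')+3=7+3=10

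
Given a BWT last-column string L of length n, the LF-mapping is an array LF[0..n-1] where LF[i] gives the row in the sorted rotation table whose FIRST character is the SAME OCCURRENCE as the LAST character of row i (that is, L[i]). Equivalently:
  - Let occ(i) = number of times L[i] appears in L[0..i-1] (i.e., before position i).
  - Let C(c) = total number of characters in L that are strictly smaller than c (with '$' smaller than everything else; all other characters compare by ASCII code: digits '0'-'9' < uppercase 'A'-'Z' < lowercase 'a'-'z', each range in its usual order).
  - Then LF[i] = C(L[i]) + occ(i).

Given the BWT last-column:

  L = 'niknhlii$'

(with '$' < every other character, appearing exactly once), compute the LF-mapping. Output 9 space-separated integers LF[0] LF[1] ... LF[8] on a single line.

Char counts: '$':1, 'h':1, 'i':3, 'k':1, 'l':1, 'n':2
C (first-col start): C('$')=0, C('h')=1, C('i')=2, C('k')=5, C('l')=6, C('n')=7
L[0]='n': occ=0, LF[0]=C('n')+0=7+0=7
L[1]='i': occ=0, LF[1]=C('i')+0=2+0=2
L[2]='k': occ=0, LF[2]=C('k')+0=5+0=5
L[3]='n': occ=1, LF[3]=C('n')+1=7+1=8
L[4]='h': occ=0, LF[4]=C('h')+0=1+0=1
L[5]='l': occ=0, LF[5]=C('l')+0=6+0=6
L[6]='i': occ=1, LF[6]=C('i')+1=2+1=3
L[7]='i': occ=2, LF[7]=C('i')+2=2+2=4
L[8]='$': occ=0, LF[8]=C('$')+0=0+0=0

Answer: 7 2 5 8 1 6 3 4 0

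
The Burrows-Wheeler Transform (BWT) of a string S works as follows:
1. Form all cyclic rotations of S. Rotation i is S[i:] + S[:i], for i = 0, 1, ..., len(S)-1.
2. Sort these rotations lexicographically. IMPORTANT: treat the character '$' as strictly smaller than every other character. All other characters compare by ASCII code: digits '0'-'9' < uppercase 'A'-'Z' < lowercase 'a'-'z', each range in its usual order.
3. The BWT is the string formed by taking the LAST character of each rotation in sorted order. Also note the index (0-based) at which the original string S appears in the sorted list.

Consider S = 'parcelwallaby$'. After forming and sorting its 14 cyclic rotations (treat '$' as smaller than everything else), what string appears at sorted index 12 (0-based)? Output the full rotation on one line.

All 14 rotations (rotation i = S[i:]+S[:i]):
  rot[0] = parcelwallaby$
  rot[1] = arcelwallaby$p
  rot[2] = rcelwallaby$pa
  rot[3] = celwallaby$par
  rot[4] = elwallaby$parc
  rot[5] = lwallaby$parce
  rot[6] = wallaby$parcel
  rot[7] = allaby$parcelw
  rot[8] = llaby$parcelwa
  rot[9] = laby$parcelwal
  rot[10] = aby$parcelwall
  rot[11] = by$parcelwalla
  rot[12] = y$parcelwallab
  rot[13] = $parcelwallaby
Sorted (with $ < everything):
  sorted[0] = $parcelwallaby
  sorted[1] = aby$parcelwall
  sorted[2] = allaby$parcelw
  sorted[3] = arcelwallaby$p
  sorted[4] = by$parcelwalla
  sorted[5] = celwallaby$par
  sorted[6] = elwallaby$parc
  sorted[7] = laby$parcelwal
  sorted[8] = llaby$parcelwa
  sorted[9] = lwallaby$parce
  sorted[10] = parcelwallaby$
  sorted[11] = rcelwallaby$pa
  sorted[12] = wallaby$parcel
  sorted[13] = y$parcelwallab
sorted[12] = wallaby$parcel

Answer: wallaby$parcel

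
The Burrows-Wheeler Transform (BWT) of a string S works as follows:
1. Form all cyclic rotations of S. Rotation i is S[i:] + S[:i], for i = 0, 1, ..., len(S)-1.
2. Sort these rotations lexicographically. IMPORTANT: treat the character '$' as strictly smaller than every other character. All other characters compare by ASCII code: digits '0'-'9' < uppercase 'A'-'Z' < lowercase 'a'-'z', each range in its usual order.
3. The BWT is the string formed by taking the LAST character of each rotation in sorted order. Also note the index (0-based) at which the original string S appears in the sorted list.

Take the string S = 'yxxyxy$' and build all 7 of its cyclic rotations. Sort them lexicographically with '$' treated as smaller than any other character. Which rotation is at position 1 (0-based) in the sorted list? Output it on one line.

All 7 rotations (rotation i = S[i:]+S[:i]):
  rot[0] = yxxyxy$
  rot[1] = xxyxy$y
  rot[2] = xyxy$yx
  rot[3] = yxy$yxx
  rot[4] = xy$yxxy
  rot[5] = y$yxxyx
  rot[6] = $yxxyxy
Sorted (with $ < everything):
  sorted[0] = $yxxyxy
  sorted[1] = xxyxy$y
  sorted[2] = xy$yxxy
  sorted[3] = xyxy$yx
  sorted[4] = y$yxxyx
  sorted[5] = yxxyxy$
  sorted[6] = yxy$yxx
sorted[1] = xxyxy$y

Answer: xxyxy$y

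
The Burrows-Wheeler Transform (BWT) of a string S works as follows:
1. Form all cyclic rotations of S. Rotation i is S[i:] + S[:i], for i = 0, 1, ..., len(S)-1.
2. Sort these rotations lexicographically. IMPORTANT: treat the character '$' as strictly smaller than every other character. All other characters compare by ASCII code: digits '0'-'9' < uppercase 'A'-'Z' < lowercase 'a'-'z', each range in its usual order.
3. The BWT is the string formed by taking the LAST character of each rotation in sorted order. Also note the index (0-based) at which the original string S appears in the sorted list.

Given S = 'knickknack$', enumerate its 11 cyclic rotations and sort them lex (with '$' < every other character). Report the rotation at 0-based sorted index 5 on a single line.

All 11 rotations (rotation i = S[i:]+S[:i]):
  rot[0] = knickknack$
  rot[1] = nickknack$k
  rot[2] = ickknack$kn
  rot[3] = ckknack$kni
  rot[4] = kknack$knic
  rot[5] = knack$knick
  rot[6] = nack$knickk
  rot[7] = ack$knickkn
  rot[8] = ck$knickkna
  rot[9] = k$knickknac
  rot[10] = $knickknack
Sorted (with $ < everything):
  sorted[0] = $knickknack
  sorted[1] = ack$knickkn
  sorted[2] = ck$knickkna
  sorted[3] = ckknack$kni
  sorted[4] = ickknack$kn
  sorted[5] = k$knickknac
  sorted[6] = kknack$knic
  sorted[7] = knack$knick
  sorted[8] = knickknack$
  sorted[9] = nack$knickk
  sorted[10] = nickknack$k
sorted[5] = k$knickknac

Answer: k$knickknac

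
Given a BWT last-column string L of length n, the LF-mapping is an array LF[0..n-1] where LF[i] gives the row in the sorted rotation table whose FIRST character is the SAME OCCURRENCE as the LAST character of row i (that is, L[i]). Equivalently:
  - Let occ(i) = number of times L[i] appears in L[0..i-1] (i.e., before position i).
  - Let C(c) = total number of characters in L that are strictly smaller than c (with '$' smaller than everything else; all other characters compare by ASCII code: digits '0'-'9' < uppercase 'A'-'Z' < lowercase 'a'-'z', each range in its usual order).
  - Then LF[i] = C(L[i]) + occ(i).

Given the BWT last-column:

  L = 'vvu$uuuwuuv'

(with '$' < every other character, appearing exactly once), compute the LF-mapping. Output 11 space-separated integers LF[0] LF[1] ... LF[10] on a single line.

Answer: 7 8 1 0 2 3 4 10 5 6 9

Derivation:
Char counts: '$':1, 'u':6, 'v':3, 'w':1
C (first-col start): C('$')=0, C('u')=1, C('v')=7, C('w')=10
L[0]='v': occ=0, LF[0]=C('v')+0=7+0=7
L[1]='v': occ=1, LF[1]=C('v')+1=7+1=8
L[2]='u': occ=0, LF[2]=C('u')+0=1+0=1
L[3]='$': occ=0, LF[3]=C('$')+0=0+0=0
L[4]='u': occ=1, LF[4]=C('u')+1=1+1=2
L[5]='u': occ=2, LF[5]=C('u')+2=1+2=3
L[6]='u': occ=3, LF[6]=C('u')+3=1+3=4
L[7]='w': occ=0, LF[7]=C('w')+0=10+0=10
L[8]='u': occ=4, LF[8]=C('u')+4=1+4=5
L[9]='u': occ=5, LF[9]=C('u')+5=1+5=6
L[10]='v': occ=2, LF[10]=C('v')+2=7+2=9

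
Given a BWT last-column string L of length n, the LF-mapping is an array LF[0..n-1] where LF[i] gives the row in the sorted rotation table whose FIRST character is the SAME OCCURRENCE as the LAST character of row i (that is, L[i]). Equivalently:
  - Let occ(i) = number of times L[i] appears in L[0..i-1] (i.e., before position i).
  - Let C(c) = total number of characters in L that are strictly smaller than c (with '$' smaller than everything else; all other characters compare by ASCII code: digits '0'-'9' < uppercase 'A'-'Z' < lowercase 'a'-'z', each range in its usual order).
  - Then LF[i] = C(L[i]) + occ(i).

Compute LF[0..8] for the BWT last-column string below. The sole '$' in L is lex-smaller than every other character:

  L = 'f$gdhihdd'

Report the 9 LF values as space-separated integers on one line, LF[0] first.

Answer: 4 0 5 1 6 8 7 2 3

Derivation:
Char counts: '$':1, 'd':3, 'f':1, 'g':1, 'h':2, 'i':1
C (first-col start): C('$')=0, C('d')=1, C('f')=4, C('g')=5, C('h')=6, C('i')=8
L[0]='f': occ=0, LF[0]=C('f')+0=4+0=4
L[1]='$': occ=0, LF[1]=C('$')+0=0+0=0
L[2]='g': occ=0, LF[2]=C('g')+0=5+0=5
L[3]='d': occ=0, LF[3]=C('d')+0=1+0=1
L[4]='h': occ=0, LF[4]=C('h')+0=6+0=6
L[5]='i': occ=0, LF[5]=C('i')+0=8+0=8
L[6]='h': occ=1, LF[6]=C('h')+1=6+1=7
L[7]='d': occ=1, LF[7]=C('d')+1=1+1=2
L[8]='d': occ=2, LF[8]=C('d')+2=1+2=3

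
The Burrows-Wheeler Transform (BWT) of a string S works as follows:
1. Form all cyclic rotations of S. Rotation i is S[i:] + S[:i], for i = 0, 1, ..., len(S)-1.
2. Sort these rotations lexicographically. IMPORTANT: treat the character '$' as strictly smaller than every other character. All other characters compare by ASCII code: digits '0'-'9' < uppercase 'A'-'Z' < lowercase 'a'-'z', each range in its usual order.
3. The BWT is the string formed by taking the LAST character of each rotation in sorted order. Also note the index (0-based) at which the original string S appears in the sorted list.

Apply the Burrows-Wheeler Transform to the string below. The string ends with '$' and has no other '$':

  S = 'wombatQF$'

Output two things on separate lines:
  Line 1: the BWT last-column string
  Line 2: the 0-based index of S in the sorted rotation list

Answer: FQtbmowa$
8

Derivation:
All 9 rotations (rotation i = S[i:]+S[:i]):
  rot[0] = wombatQF$
  rot[1] = ombatQF$w
  rot[2] = mbatQF$wo
  rot[3] = batQF$wom
  rot[4] = atQF$womb
  rot[5] = tQF$womba
  rot[6] = QF$wombat
  rot[7] = F$wombatQ
  rot[8] = $wombatQF
Sorted (with $ < everything):
  sorted[0] = $wombatQF  (last char: 'F')
  sorted[1] = F$wombatQ  (last char: 'Q')
  sorted[2] = QF$wombat  (last char: 't')
  sorted[3] = atQF$womb  (last char: 'b')
  sorted[4] = batQF$wom  (last char: 'm')
  sorted[5] = mbatQF$wo  (last char: 'o')
  sorted[6] = ombatQF$w  (last char: 'w')
  sorted[7] = tQF$womba  (last char: 'a')
  sorted[8] = wombatQF$  (last char: '$')
Last column: FQtbmowa$
Original string S is at sorted index 8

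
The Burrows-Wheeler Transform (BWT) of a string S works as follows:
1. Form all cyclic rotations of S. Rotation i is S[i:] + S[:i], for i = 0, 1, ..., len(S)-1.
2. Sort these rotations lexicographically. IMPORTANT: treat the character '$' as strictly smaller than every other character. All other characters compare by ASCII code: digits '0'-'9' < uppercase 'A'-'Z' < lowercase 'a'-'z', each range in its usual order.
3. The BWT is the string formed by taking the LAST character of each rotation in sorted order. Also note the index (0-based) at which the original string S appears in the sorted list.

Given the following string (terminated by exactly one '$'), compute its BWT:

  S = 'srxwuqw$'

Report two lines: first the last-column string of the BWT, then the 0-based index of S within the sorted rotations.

Answer: wus$wqxr
3

Derivation:
All 8 rotations (rotation i = S[i:]+S[:i]):
  rot[0] = srxwuqw$
  rot[1] = rxwuqw$s
  rot[2] = xwuqw$sr
  rot[3] = wuqw$srx
  rot[4] = uqw$srxw
  rot[5] = qw$srxwu
  rot[6] = w$srxwuq
  rot[7] = $srxwuqw
Sorted (with $ < everything):
  sorted[0] = $srxwuqw  (last char: 'w')
  sorted[1] = qw$srxwu  (last char: 'u')
  sorted[2] = rxwuqw$s  (last char: 's')
  sorted[3] = srxwuqw$  (last char: '$')
  sorted[4] = uqw$srxw  (last char: 'w')
  sorted[5] = w$srxwuq  (last char: 'q')
  sorted[6] = wuqw$srx  (last char: 'x')
  sorted[7] = xwuqw$sr  (last char: 'r')
Last column: wus$wqxr
Original string S is at sorted index 3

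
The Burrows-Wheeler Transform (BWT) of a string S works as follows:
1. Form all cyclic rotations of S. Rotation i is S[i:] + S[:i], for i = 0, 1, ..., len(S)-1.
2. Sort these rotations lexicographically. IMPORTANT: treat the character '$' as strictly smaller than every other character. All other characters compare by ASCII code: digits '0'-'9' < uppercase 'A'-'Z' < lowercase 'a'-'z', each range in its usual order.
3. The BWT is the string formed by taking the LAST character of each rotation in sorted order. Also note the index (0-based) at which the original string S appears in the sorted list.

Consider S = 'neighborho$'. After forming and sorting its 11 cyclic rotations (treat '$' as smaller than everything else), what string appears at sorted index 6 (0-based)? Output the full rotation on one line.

All 11 rotations (rotation i = S[i:]+S[:i]):
  rot[0] = neighborho$
  rot[1] = eighborho$n
  rot[2] = ighborho$ne
  rot[3] = ghborho$nei
  rot[4] = hborho$neig
  rot[5] = borho$neigh
  rot[6] = orho$neighb
  rot[7] = rho$neighbo
  rot[8] = ho$neighbor
  rot[9] = o$neighborh
  rot[10] = $neighborho
Sorted (with $ < everything):
  sorted[0] = $neighborho
  sorted[1] = borho$neigh
  sorted[2] = eighborho$n
  sorted[3] = ghborho$nei
  sorted[4] = hborho$neig
  sorted[5] = ho$neighbor
  sorted[6] = ighborho$ne
  sorted[7] = neighborho$
  sorted[8] = o$neighborh
  sorted[9] = orho$neighb
  sorted[10] = rho$neighbo
sorted[6] = ighborho$ne

Answer: ighborho$ne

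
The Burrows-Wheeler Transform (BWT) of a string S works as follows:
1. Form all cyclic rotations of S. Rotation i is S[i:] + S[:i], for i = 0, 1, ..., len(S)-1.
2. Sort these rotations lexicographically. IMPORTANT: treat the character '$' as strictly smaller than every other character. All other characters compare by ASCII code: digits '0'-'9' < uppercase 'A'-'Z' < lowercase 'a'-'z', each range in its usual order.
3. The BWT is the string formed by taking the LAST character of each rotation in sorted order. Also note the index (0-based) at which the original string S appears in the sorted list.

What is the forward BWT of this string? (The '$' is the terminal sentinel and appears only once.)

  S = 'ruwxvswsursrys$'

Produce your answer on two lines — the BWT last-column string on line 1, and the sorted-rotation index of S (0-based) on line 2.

All 15 rotations (rotation i = S[i:]+S[:i]):
  rot[0] = ruwxvswsursrys$
  rot[1] = uwxvswsursrys$r
  rot[2] = wxvswsursrys$ru
  rot[3] = xvswsursrys$ruw
  rot[4] = vswsursrys$ruwx
  rot[5] = swsursrys$ruwxv
  rot[6] = wsursrys$ruwxvs
  rot[7] = sursrys$ruwxvsw
  rot[8] = ursrys$ruwxvsws
  rot[9] = rsrys$ruwxvswsu
  rot[10] = srys$ruwxvswsur
  rot[11] = rys$ruwxvswsurs
  rot[12] = ys$ruwxvswsursr
  rot[13] = s$ruwxvswsursry
  rot[14] = $ruwxvswsursrys
Sorted (with $ < everything):
  sorted[0] = $ruwxvswsursrys  (last char: 's')
  sorted[1] = rsrys$ruwxvswsu  (last char: 'u')
  sorted[2] = ruwxvswsursrys$  (last char: '$')
  sorted[3] = rys$ruwxvswsurs  (last char: 's')
  sorted[4] = s$ruwxvswsursry  (last char: 'y')
  sorted[5] = srys$ruwxvswsur  (last char: 'r')
  sorted[6] = sursrys$ruwxvsw  (last char: 'w')
  sorted[7] = swsursrys$ruwxv  (last char: 'v')
  sorted[8] = ursrys$ruwxvsws  (last char: 's')
  sorted[9] = uwxvswsursrys$r  (last char: 'r')
  sorted[10] = vswsursrys$ruwx  (last char: 'x')
  sorted[11] = wsursrys$ruwxvs  (last char: 's')
  sorted[12] = wxvswsursrys$ru  (last char: 'u')
  sorted[13] = xvswsursrys$ruw  (last char: 'w')
  sorted[14] = ys$ruwxvswsursr  (last char: 'r')
Last column: su$syrwvsrxsuwr
Original string S is at sorted index 2

Answer: su$syrwvsrxsuwr
2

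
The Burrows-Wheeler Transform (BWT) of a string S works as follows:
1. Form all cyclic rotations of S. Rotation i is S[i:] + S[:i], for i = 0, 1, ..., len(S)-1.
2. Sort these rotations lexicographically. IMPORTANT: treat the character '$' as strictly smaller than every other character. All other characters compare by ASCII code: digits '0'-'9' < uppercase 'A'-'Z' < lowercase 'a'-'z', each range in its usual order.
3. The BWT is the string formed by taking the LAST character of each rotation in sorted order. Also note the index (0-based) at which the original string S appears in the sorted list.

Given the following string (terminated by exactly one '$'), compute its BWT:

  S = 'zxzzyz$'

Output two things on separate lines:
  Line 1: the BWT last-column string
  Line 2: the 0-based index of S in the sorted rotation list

All 7 rotations (rotation i = S[i:]+S[:i]):
  rot[0] = zxzzyz$
  rot[1] = xzzyz$z
  rot[2] = zzyz$zx
  rot[3] = zyz$zxz
  rot[4] = yz$zxzz
  rot[5] = z$zxzzy
  rot[6] = $zxzzyz
Sorted (with $ < everything):
  sorted[0] = $zxzzyz  (last char: 'z')
  sorted[1] = xzzyz$z  (last char: 'z')
  sorted[2] = yz$zxzz  (last char: 'z')
  sorted[3] = z$zxzzy  (last char: 'y')
  sorted[4] = zxzzyz$  (last char: '$')
  sorted[5] = zyz$zxz  (last char: 'z')
  sorted[6] = zzyz$zx  (last char: 'x')
Last column: zzzy$zx
Original string S is at sorted index 4

Answer: zzzy$zx
4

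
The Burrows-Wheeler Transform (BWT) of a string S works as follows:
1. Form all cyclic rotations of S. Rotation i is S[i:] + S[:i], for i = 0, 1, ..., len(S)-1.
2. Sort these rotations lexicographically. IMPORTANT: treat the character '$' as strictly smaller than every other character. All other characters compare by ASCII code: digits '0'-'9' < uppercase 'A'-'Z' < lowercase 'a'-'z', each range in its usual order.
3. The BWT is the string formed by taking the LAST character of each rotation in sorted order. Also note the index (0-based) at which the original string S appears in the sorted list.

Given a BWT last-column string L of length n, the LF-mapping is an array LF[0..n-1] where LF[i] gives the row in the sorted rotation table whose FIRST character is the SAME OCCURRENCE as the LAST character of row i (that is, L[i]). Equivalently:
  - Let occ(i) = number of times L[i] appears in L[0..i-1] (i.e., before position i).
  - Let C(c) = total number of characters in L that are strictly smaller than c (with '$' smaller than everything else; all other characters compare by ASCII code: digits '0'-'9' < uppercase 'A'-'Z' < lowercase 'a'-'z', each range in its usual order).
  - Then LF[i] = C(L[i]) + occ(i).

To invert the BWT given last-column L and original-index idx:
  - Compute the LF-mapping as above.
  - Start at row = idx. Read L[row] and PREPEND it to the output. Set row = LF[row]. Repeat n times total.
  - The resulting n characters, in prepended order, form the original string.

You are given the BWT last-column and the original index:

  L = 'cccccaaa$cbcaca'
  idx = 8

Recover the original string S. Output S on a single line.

LF mapping: 7 8 9 10 11 1 2 3 0 12 6 13 4 14 5
Walk LF starting at row 8, prepending L[row]:
  step 1: row=8, L[8]='$', prepend. Next row=LF[8]=0
  step 2: row=0, L[0]='c', prepend. Next row=LF[0]=7
  step 3: row=7, L[7]='a', prepend. Next row=LF[7]=3
  step 4: row=3, L[3]='c', prepend. Next row=LF[3]=10
  step 5: row=10, L[10]='b', prepend. Next row=LF[10]=6
  step 6: row=6, L[6]='a', prepend. Next row=LF[6]=2
  step 7: row=2, L[2]='c', prepend. Next row=LF[2]=9
  step 8: row=9, L[9]='c', prepend. Next row=LF[9]=12
  step 9: row=12, L[12]='a', prepend. Next row=LF[12]=4
  step 10: row=4, L[4]='c', prepend. Next row=LF[4]=11
  step 11: row=11, L[11]='c', prepend. Next row=LF[11]=13
  step 12: row=13, L[13]='c', prepend. Next row=LF[13]=14
  step 13: row=14, L[14]='a', prepend. Next row=LF[14]=5
  step 14: row=5, L[5]='a', prepend. Next row=LF[5]=1
  step 15: row=1, L[1]='c', prepend. Next row=LF[1]=8
Reversed output: caacccaccabcac$

Answer: caacccaccabcac$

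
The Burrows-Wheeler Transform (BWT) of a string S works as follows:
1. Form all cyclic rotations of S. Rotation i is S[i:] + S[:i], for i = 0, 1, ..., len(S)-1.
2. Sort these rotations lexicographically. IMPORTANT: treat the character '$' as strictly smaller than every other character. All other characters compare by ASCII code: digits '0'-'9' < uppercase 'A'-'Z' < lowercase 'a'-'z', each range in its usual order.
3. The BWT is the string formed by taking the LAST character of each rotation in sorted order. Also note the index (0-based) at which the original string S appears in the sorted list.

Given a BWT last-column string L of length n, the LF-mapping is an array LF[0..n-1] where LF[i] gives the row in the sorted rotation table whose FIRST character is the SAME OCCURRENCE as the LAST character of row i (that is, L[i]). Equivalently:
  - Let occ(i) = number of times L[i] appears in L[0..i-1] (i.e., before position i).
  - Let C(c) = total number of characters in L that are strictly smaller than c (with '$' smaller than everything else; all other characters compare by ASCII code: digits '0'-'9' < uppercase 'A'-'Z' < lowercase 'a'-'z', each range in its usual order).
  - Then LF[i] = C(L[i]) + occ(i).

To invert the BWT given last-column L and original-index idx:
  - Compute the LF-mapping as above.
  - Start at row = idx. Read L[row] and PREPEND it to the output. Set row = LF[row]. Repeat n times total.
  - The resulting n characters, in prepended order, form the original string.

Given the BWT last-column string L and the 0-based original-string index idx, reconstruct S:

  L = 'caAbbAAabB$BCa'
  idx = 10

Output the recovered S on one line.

Answer: bACbaaAABbBac$

Derivation:
LF mapping: 13 7 1 10 11 2 3 8 12 4 0 5 6 9
Walk LF starting at row 10, prepending L[row]:
  step 1: row=10, L[10]='$', prepend. Next row=LF[10]=0
  step 2: row=0, L[0]='c', prepend. Next row=LF[0]=13
  step 3: row=13, L[13]='a', prepend. Next row=LF[13]=9
  step 4: row=9, L[9]='B', prepend. Next row=LF[9]=4
  step 5: row=4, L[4]='b', prepend. Next row=LF[4]=11
  step 6: row=11, L[11]='B', prepend. Next row=LF[11]=5
  step 7: row=5, L[5]='A', prepend. Next row=LF[5]=2
  step 8: row=2, L[2]='A', prepend. Next row=LF[2]=1
  step 9: row=1, L[1]='a', prepend. Next row=LF[1]=7
  step 10: row=7, L[7]='a', prepend. Next row=LF[7]=8
  step 11: row=8, L[8]='b', prepend. Next row=LF[8]=12
  step 12: row=12, L[12]='C', prepend. Next row=LF[12]=6
  step 13: row=6, L[6]='A', prepend. Next row=LF[6]=3
  step 14: row=3, L[3]='b', prepend. Next row=LF[3]=10
Reversed output: bACbaaAABbBac$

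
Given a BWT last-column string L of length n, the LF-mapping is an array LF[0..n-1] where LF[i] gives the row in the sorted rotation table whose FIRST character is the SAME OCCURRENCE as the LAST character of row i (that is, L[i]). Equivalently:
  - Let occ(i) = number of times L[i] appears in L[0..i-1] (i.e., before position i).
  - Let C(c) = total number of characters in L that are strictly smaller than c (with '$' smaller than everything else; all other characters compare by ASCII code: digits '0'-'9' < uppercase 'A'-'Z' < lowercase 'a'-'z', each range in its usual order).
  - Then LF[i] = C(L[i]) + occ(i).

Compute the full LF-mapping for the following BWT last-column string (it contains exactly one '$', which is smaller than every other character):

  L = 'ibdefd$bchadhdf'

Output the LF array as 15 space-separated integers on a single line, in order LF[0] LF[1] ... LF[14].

Char counts: '$':1, 'a':1, 'b':2, 'c':1, 'd':4, 'e':1, 'f':2, 'h':2, 'i':1
C (first-col start): C('$')=0, C('a')=1, C('b')=2, C('c')=4, C('d')=5, C('e')=9, C('f')=10, C('h')=12, C('i')=14
L[0]='i': occ=0, LF[0]=C('i')+0=14+0=14
L[1]='b': occ=0, LF[1]=C('b')+0=2+0=2
L[2]='d': occ=0, LF[2]=C('d')+0=5+0=5
L[3]='e': occ=0, LF[3]=C('e')+0=9+0=9
L[4]='f': occ=0, LF[4]=C('f')+0=10+0=10
L[5]='d': occ=1, LF[5]=C('d')+1=5+1=6
L[6]='$': occ=0, LF[6]=C('$')+0=0+0=0
L[7]='b': occ=1, LF[7]=C('b')+1=2+1=3
L[8]='c': occ=0, LF[8]=C('c')+0=4+0=4
L[9]='h': occ=0, LF[9]=C('h')+0=12+0=12
L[10]='a': occ=0, LF[10]=C('a')+0=1+0=1
L[11]='d': occ=2, LF[11]=C('d')+2=5+2=7
L[12]='h': occ=1, LF[12]=C('h')+1=12+1=13
L[13]='d': occ=3, LF[13]=C('d')+3=5+3=8
L[14]='f': occ=1, LF[14]=C('f')+1=10+1=11

Answer: 14 2 5 9 10 6 0 3 4 12 1 7 13 8 11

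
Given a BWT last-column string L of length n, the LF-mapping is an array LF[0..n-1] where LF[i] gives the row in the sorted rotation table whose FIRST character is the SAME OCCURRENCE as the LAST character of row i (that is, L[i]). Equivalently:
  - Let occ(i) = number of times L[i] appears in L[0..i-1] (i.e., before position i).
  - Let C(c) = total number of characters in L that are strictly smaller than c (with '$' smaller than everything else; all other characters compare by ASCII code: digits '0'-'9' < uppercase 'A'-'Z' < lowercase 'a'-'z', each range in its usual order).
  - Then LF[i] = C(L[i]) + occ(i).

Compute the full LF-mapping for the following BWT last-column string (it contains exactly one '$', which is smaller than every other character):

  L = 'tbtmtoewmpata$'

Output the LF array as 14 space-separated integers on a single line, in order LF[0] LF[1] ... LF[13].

Answer: 9 3 10 5 11 7 4 13 6 8 1 12 2 0

Derivation:
Char counts: '$':1, 'a':2, 'b':1, 'e':1, 'm':2, 'o':1, 'p':1, 't':4, 'w':1
C (first-col start): C('$')=0, C('a')=1, C('b')=3, C('e')=4, C('m')=5, C('o')=7, C('p')=8, C('t')=9, C('w')=13
L[0]='t': occ=0, LF[0]=C('t')+0=9+0=9
L[1]='b': occ=0, LF[1]=C('b')+0=3+0=3
L[2]='t': occ=1, LF[2]=C('t')+1=9+1=10
L[3]='m': occ=0, LF[3]=C('m')+0=5+0=5
L[4]='t': occ=2, LF[4]=C('t')+2=9+2=11
L[5]='o': occ=0, LF[5]=C('o')+0=7+0=7
L[6]='e': occ=0, LF[6]=C('e')+0=4+0=4
L[7]='w': occ=0, LF[7]=C('w')+0=13+0=13
L[8]='m': occ=1, LF[8]=C('m')+1=5+1=6
L[9]='p': occ=0, LF[9]=C('p')+0=8+0=8
L[10]='a': occ=0, LF[10]=C('a')+0=1+0=1
L[11]='t': occ=3, LF[11]=C('t')+3=9+3=12
L[12]='a': occ=1, LF[12]=C('a')+1=1+1=2
L[13]='$': occ=0, LF[13]=C('$')+0=0+0=0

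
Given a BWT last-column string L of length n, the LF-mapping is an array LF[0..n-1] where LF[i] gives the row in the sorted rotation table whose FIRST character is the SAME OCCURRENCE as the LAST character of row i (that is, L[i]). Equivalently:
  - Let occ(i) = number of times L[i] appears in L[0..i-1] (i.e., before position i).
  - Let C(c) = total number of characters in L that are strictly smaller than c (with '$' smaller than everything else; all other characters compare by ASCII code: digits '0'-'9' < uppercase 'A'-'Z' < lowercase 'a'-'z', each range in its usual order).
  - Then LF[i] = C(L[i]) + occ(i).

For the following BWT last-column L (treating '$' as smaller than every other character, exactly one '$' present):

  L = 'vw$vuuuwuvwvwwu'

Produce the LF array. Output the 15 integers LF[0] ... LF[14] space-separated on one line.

Answer: 6 10 0 7 1 2 3 11 4 8 12 9 13 14 5

Derivation:
Char counts: '$':1, 'u':5, 'v':4, 'w':5
C (first-col start): C('$')=0, C('u')=1, C('v')=6, C('w')=10
L[0]='v': occ=0, LF[0]=C('v')+0=6+0=6
L[1]='w': occ=0, LF[1]=C('w')+0=10+0=10
L[2]='$': occ=0, LF[2]=C('$')+0=0+0=0
L[3]='v': occ=1, LF[3]=C('v')+1=6+1=7
L[4]='u': occ=0, LF[4]=C('u')+0=1+0=1
L[5]='u': occ=1, LF[5]=C('u')+1=1+1=2
L[6]='u': occ=2, LF[6]=C('u')+2=1+2=3
L[7]='w': occ=1, LF[7]=C('w')+1=10+1=11
L[8]='u': occ=3, LF[8]=C('u')+3=1+3=4
L[9]='v': occ=2, LF[9]=C('v')+2=6+2=8
L[10]='w': occ=2, LF[10]=C('w')+2=10+2=12
L[11]='v': occ=3, LF[11]=C('v')+3=6+3=9
L[12]='w': occ=3, LF[12]=C('w')+3=10+3=13
L[13]='w': occ=4, LF[13]=C('w')+4=10+4=14
L[14]='u': occ=4, LF[14]=C('u')+4=1+4=5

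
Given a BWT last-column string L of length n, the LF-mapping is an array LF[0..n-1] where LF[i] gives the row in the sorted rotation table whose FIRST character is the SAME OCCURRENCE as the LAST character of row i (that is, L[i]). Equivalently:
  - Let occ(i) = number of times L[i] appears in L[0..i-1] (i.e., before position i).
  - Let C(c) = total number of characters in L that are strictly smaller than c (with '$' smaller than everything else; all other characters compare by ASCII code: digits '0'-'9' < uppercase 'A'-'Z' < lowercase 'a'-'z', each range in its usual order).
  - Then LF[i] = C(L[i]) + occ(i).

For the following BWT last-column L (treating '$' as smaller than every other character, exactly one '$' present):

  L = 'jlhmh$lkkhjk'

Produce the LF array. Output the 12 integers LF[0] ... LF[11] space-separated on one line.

Answer: 4 9 1 11 2 0 10 6 7 3 5 8

Derivation:
Char counts: '$':1, 'h':3, 'j':2, 'k':3, 'l':2, 'm':1
C (first-col start): C('$')=0, C('h')=1, C('j')=4, C('k')=6, C('l')=9, C('m')=11
L[0]='j': occ=0, LF[0]=C('j')+0=4+0=4
L[1]='l': occ=0, LF[1]=C('l')+0=9+0=9
L[2]='h': occ=0, LF[2]=C('h')+0=1+0=1
L[3]='m': occ=0, LF[3]=C('m')+0=11+0=11
L[4]='h': occ=1, LF[4]=C('h')+1=1+1=2
L[5]='$': occ=0, LF[5]=C('$')+0=0+0=0
L[6]='l': occ=1, LF[6]=C('l')+1=9+1=10
L[7]='k': occ=0, LF[7]=C('k')+0=6+0=6
L[8]='k': occ=1, LF[8]=C('k')+1=6+1=7
L[9]='h': occ=2, LF[9]=C('h')+2=1+2=3
L[10]='j': occ=1, LF[10]=C('j')+1=4+1=5
L[11]='k': occ=2, LF[11]=C('k')+2=6+2=8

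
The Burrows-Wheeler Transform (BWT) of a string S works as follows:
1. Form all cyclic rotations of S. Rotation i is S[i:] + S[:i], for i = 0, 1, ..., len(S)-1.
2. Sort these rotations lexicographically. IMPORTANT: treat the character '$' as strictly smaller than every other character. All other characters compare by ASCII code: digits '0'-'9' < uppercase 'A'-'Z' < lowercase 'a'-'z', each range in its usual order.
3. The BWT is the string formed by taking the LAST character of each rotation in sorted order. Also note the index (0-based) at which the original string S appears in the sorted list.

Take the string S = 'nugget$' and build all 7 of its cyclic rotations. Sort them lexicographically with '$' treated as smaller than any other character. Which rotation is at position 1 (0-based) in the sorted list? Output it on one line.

All 7 rotations (rotation i = S[i:]+S[:i]):
  rot[0] = nugget$
  rot[1] = ugget$n
  rot[2] = gget$nu
  rot[3] = get$nug
  rot[4] = et$nugg
  rot[5] = t$nugge
  rot[6] = $nugget
Sorted (with $ < everything):
  sorted[0] = $nugget
  sorted[1] = et$nugg
  sorted[2] = get$nug
  sorted[3] = gget$nu
  sorted[4] = nugget$
  sorted[5] = t$nugge
  sorted[6] = ugget$n
sorted[1] = et$nugg

Answer: et$nugg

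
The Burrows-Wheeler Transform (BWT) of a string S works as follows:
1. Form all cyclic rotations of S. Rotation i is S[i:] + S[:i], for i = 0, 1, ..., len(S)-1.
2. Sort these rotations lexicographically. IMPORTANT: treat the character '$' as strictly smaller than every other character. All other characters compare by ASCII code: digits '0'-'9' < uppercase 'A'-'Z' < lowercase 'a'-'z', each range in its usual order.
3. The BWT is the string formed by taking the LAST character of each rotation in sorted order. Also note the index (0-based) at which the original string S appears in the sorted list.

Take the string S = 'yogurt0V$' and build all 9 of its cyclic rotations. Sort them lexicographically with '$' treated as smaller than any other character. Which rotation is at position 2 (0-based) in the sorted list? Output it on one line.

Answer: V$yogurt0

Derivation:
All 9 rotations (rotation i = S[i:]+S[:i]):
  rot[0] = yogurt0V$
  rot[1] = ogurt0V$y
  rot[2] = gurt0V$yo
  rot[3] = urt0V$yog
  rot[4] = rt0V$yogu
  rot[5] = t0V$yogur
  rot[6] = 0V$yogurt
  rot[7] = V$yogurt0
  rot[8] = $yogurt0V
Sorted (with $ < everything):
  sorted[0] = $yogurt0V
  sorted[1] = 0V$yogurt
  sorted[2] = V$yogurt0
  sorted[3] = gurt0V$yo
  sorted[4] = ogurt0V$y
  sorted[5] = rt0V$yogu
  sorted[6] = t0V$yogur
  sorted[7] = urt0V$yog
  sorted[8] = yogurt0V$
sorted[2] = V$yogurt0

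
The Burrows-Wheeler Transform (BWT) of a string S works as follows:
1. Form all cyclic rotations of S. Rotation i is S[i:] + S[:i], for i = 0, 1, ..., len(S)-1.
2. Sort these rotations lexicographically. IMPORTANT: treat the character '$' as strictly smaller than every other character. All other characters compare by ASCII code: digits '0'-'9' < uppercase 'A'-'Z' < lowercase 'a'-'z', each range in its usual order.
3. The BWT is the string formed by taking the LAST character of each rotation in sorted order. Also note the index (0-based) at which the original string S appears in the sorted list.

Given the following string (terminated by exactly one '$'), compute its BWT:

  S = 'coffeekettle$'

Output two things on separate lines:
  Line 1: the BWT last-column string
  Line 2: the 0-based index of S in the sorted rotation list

Answer: e$lfekfoetcte
1

Derivation:
All 13 rotations (rotation i = S[i:]+S[:i]):
  rot[0] = coffeekettle$
  rot[1] = offeekettle$c
  rot[2] = ffeekettle$co
  rot[3] = feekettle$cof
  rot[4] = eekettle$coff
  rot[5] = ekettle$coffe
  rot[6] = kettle$coffee
  rot[7] = ettle$coffeek
  rot[8] = ttle$coffeeke
  rot[9] = tle$coffeeket
  rot[10] = le$coffeekett
  rot[11] = e$coffeekettl
  rot[12] = $coffeekettle
Sorted (with $ < everything):
  sorted[0] = $coffeekettle  (last char: 'e')
  sorted[1] = coffeekettle$  (last char: '$')
  sorted[2] = e$coffeekettl  (last char: 'l')
  sorted[3] = eekettle$coff  (last char: 'f')
  sorted[4] = ekettle$coffe  (last char: 'e')
  sorted[5] = ettle$coffeek  (last char: 'k')
  sorted[6] = feekettle$cof  (last char: 'f')
  sorted[7] = ffeekettle$co  (last char: 'o')
  sorted[8] = kettle$coffee  (last char: 'e')
  sorted[9] = le$coffeekett  (last char: 't')
  sorted[10] = offeekettle$c  (last char: 'c')
  sorted[11] = tle$coffeeket  (last char: 't')
  sorted[12] = ttle$coffeeke  (last char: 'e')
Last column: e$lfekfoetcte
Original string S is at sorted index 1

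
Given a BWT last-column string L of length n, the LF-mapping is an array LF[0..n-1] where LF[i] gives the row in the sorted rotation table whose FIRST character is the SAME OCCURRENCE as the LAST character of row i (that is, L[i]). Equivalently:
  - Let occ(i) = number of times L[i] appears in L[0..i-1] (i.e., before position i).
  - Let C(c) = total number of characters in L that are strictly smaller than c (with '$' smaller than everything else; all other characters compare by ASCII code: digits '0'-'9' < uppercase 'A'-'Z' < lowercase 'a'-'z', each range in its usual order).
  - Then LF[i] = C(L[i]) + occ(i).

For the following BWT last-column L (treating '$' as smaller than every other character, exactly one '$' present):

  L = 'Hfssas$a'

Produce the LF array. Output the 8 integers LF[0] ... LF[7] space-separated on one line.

Char counts: '$':1, 'H':1, 'a':2, 'f':1, 's':3
C (first-col start): C('$')=0, C('H')=1, C('a')=2, C('f')=4, C('s')=5
L[0]='H': occ=0, LF[0]=C('H')+0=1+0=1
L[1]='f': occ=0, LF[1]=C('f')+0=4+0=4
L[2]='s': occ=0, LF[2]=C('s')+0=5+0=5
L[3]='s': occ=1, LF[3]=C('s')+1=5+1=6
L[4]='a': occ=0, LF[4]=C('a')+0=2+0=2
L[5]='s': occ=2, LF[5]=C('s')+2=5+2=7
L[6]='$': occ=0, LF[6]=C('$')+0=0+0=0
L[7]='a': occ=1, LF[7]=C('a')+1=2+1=3

Answer: 1 4 5 6 2 7 0 3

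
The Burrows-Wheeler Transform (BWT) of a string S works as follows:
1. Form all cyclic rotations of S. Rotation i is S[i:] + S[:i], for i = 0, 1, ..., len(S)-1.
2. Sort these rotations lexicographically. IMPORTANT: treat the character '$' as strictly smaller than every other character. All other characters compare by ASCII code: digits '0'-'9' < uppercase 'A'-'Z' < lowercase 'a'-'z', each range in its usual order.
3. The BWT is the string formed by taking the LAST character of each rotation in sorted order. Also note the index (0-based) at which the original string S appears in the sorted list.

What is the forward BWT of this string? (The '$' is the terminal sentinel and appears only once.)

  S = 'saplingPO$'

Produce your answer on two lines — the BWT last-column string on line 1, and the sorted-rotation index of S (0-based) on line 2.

All 10 rotations (rotation i = S[i:]+S[:i]):
  rot[0] = saplingPO$
  rot[1] = aplingPO$s
  rot[2] = plingPO$sa
  rot[3] = lingPO$sap
  rot[4] = ingPO$sapl
  rot[5] = ngPO$sapli
  rot[6] = gPO$saplin
  rot[7] = PO$sapling
  rot[8] = O$saplingP
  rot[9] = $saplingPO
Sorted (with $ < everything):
  sorted[0] = $saplingPO  (last char: 'O')
  sorted[1] = O$saplingP  (last char: 'P')
  sorted[2] = PO$sapling  (last char: 'g')
  sorted[3] = aplingPO$s  (last char: 's')
  sorted[4] = gPO$saplin  (last char: 'n')
  sorted[5] = ingPO$sapl  (last char: 'l')
  sorted[6] = lingPO$sap  (last char: 'p')
  sorted[7] = ngPO$sapli  (last char: 'i')
  sorted[8] = plingPO$sa  (last char: 'a')
  sorted[9] = saplingPO$  (last char: '$')
Last column: OPgsnlpia$
Original string S is at sorted index 9

Answer: OPgsnlpia$
9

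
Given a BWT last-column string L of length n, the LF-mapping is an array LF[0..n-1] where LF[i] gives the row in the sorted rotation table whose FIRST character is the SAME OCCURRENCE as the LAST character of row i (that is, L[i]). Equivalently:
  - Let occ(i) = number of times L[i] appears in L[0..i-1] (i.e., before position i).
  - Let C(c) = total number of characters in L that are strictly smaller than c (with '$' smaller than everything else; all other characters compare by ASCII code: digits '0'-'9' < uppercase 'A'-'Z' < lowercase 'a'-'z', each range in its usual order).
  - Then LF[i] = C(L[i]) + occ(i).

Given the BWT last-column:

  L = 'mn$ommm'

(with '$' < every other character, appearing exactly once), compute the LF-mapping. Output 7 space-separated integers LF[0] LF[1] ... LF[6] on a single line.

Answer: 1 5 0 6 2 3 4

Derivation:
Char counts: '$':1, 'm':4, 'n':1, 'o':1
C (first-col start): C('$')=0, C('m')=1, C('n')=5, C('o')=6
L[0]='m': occ=0, LF[0]=C('m')+0=1+0=1
L[1]='n': occ=0, LF[1]=C('n')+0=5+0=5
L[2]='$': occ=0, LF[2]=C('$')+0=0+0=0
L[3]='o': occ=0, LF[3]=C('o')+0=6+0=6
L[4]='m': occ=1, LF[4]=C('m')+1=1+1=2
L[5]='m': occ=2, LF[5]=C('m')+2=1+2=3
L[6]='m': occ=3, LF[6]=C('m')+3=1+3=4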